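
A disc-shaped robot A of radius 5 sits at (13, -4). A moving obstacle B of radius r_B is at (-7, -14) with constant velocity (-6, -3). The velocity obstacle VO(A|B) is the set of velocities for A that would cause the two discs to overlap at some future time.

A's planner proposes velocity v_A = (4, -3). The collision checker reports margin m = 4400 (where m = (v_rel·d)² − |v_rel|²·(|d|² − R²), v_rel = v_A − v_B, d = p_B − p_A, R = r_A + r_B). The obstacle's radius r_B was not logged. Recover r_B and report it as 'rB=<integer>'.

m = 4400
d = (-20, -10);  v_rel = (10, 0),  |v_rel|² = 100
v_rel×d = (10)·(-10) − (0)·(-20) = -100
since m = R²·100 − (-100)²:  R² = (10000 + 4400) / 100 = 144
R = √144 = 12  ⇒  r_B = 12 − 5 = 7

rB=7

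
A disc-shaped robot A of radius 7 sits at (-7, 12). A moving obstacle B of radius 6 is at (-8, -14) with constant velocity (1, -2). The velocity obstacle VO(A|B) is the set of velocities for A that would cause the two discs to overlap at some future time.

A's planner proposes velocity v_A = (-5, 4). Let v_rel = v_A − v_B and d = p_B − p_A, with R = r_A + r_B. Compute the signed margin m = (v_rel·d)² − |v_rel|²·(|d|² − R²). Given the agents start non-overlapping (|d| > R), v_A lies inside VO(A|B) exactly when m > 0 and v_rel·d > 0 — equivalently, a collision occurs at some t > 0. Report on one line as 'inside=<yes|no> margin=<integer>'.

d = (-1, -26),  |d|² = 677;  R = 7+6 = 13,  c = 677−13² = 508
v_rel = (-6, 6),  |v_rel|² = 72;  v_rel·d = (-6)·(-1) + (6)·(-26) = -150
72·t² + 300·t + 508 = 0  ⇒  m = (-150)² − 72·508 = -14076
m = -14076 < 0,  v_rel·d = -150 < 0  ⇒  outside

inside=no margin=-14076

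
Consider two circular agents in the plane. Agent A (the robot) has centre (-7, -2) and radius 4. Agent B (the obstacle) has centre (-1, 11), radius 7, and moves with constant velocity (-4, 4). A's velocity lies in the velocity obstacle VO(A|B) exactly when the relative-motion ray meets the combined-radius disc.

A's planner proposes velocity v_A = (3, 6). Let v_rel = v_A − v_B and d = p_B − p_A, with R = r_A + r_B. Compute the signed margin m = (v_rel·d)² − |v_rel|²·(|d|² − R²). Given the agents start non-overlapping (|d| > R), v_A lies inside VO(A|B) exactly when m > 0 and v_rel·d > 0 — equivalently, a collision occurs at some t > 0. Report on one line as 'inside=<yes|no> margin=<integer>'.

d = (6, 13),  |d|² = 205;  R = 4+7 = 11,  c = 205−11² = 84
v_rel = (7, 2),  |v_rel|² = 53;  v_rel·d = (7)·(6) + (2)·(13) = 68
53·t² − 136·t + 84 = 0  ⇒  m = 68² − 53·84 = 172
m = 172 > 0,  v_rel·d = 68 > 0  ⇒  inside

inside=yes margin=172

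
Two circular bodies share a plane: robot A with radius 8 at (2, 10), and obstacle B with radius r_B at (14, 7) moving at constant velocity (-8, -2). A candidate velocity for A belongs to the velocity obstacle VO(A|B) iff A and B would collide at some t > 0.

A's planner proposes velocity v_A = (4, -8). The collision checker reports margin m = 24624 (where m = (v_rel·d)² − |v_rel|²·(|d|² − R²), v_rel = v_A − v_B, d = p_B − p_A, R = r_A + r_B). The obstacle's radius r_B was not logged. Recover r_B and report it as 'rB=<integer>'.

m = 24624
d = (12, -3);  v_rel = (12, -6),  |v_rel|² = 180
v_rel×d = (12)·(-3) − (-6)·(12) = 36
since m = R²·180 − 36²:  R² = (1296 + 24624) / 180 = 144
R = √144 = 12  ⇒  r_B = 12 − 8 = 4

rB=4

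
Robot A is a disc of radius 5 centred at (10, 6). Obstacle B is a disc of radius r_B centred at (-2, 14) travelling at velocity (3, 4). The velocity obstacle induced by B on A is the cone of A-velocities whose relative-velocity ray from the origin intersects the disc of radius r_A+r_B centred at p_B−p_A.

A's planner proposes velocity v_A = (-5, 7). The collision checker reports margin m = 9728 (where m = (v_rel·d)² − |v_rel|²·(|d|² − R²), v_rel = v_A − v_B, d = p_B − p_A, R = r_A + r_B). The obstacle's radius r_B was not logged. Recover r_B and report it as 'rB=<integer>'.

m = 9728
d = (-12, 8);  v_rel = (-8, 3),  |v_rel|² = 73
v_rel×d = (-8)·(8) − (3)·(-12) = -28
since m = R²·73 − (-28)²:  R² = (784 + 9728) / 73 = 144
R = √144 = 12  ⇒  r_B = 12 − 5 = 7

rB=7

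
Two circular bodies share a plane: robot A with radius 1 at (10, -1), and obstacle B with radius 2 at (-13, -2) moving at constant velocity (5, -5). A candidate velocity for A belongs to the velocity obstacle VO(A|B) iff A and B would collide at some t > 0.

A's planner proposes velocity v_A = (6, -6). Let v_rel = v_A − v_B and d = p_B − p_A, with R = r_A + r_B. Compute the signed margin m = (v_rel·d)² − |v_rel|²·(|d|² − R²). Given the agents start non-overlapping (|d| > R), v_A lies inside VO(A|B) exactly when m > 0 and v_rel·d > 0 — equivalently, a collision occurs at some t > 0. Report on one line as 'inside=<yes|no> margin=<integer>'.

d = (-23, -1),  |d|² = 530;  R = 1+2 = 3,  c = 530−3² = 521
v_rel = (1, -1),  |v_rel|² = 2;  v_rel·d = (1)·(-23) + (-1)·(-1) = -22
2·t² + 44·t + 521 = 0  ⇒  m = (-22)² − 2·521 = -558
m = -558 < 0,  v_rel·d = -22 < 0  ⇒  outside

inside=no margin=-558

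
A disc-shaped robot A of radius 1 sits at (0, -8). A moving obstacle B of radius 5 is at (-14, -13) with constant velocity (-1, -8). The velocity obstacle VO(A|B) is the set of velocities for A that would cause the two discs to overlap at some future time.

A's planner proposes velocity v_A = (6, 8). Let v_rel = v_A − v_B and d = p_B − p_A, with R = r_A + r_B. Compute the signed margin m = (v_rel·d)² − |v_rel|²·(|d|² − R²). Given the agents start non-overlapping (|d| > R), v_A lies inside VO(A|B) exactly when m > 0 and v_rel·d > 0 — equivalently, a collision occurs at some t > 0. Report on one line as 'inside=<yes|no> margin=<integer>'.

d = (-14, -5),  |d|² = 221;  R = 1+5 = 6,  c = 221−6² = 185
v_rel = (7, 16),  |v_rel|² = 305;  v_rel·d = (7)·(-14) + (16)·(-5) = -178
305·t² + 356·t + 185 = 0  ⇒  m = (-178)² − 305·185 = -24741
m = -24741 < 0,  v_rel·d = -178 < 0  ⇒  outside

inside=no margin=-24741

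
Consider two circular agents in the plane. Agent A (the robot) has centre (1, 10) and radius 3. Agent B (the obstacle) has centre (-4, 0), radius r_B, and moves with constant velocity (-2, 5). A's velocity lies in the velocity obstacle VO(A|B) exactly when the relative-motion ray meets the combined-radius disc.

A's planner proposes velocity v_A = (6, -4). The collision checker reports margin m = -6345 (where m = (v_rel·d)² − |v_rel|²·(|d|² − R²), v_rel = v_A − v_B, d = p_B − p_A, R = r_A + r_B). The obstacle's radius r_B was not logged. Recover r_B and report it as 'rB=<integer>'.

m = -6345
d = (-5, -10);  v_rel = (8, -9),  |v_rel|² = 145
v_rel×d = (8)·(-10) − (-9)·(-5) = -125
since m = R²·145 − (-125)²:  R² = (15625 + -6345) / 145 = 64
R = √64 = 8  ⇒  r_B = 8 − 3 = 5

rB=5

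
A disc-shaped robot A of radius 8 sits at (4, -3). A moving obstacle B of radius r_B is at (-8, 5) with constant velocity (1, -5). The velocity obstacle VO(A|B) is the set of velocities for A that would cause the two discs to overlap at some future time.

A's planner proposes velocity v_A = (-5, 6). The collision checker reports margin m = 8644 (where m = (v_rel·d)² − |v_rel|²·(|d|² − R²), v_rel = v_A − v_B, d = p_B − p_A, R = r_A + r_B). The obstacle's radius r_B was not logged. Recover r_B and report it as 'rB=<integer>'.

m = 8644
d = (-12, 8);  v_rel = (-6, 11),  |v_rel|² = 157
v_rel×d = (-6)·(8) − (11)·(-12) = 84
since m = R²·157 − 84²:  R² = (7056 + 8644) / 157 = 100
R = √100 = 10  ⇒  r_B = 10 − 8 = 2

rB=2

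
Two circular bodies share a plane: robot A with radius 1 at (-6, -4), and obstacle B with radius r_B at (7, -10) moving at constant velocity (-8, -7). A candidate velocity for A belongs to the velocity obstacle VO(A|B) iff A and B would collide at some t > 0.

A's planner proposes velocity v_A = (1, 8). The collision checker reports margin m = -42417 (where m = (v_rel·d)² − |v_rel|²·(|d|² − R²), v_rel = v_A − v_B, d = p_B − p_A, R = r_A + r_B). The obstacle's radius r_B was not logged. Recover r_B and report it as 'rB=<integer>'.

m = -42417
d = (13, -6);  v_rel = (9, 15),  |v_rel|² = 306
v_rel×d = (9)·(-6) − (15)·(13) = -249
since m = R²·306 − (-249)²:  R² = (62001 + -42417) / 306 = 64
R = √64 = 8  ⇒  r_B = 8 − 1 = 7

rB=7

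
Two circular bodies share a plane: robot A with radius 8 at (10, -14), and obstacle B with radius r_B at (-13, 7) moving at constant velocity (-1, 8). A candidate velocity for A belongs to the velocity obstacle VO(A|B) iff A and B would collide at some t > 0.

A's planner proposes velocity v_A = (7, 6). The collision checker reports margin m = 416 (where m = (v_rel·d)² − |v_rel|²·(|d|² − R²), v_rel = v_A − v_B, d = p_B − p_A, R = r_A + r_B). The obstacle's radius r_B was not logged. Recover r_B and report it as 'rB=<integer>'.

m = 416
d = (-23, 21);  v_rel = (8, -2),  |v_rel|² = 68
v_rel×d = (8)·(21) − (-2)·(-23) = 122
since m = R²·68 − 122²:  R² = (14884 + 416) / 68 = 225
R = √225 = 15  ⇒  r_B = 15 − 8 = 7

rB=7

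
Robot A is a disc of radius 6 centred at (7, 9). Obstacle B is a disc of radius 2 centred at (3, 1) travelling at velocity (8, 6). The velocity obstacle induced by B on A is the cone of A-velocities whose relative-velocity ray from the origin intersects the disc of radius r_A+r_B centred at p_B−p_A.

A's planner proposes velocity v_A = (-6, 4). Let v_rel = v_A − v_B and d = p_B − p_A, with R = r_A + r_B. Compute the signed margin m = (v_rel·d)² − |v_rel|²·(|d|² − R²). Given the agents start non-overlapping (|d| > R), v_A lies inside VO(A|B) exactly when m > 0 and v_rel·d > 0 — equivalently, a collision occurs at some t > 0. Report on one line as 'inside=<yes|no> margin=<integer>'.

d = (-4, -8),  |d|² = 80;  R = 6+2 = 8,  c = 80−8² = 16
v_rel = (-14, -2),  |v_rel|² = 200;  v_rel·d = (-14)·(-4) + (-2)·(-8) = 72
200·t² − 144·t + 16 = 0  ⇒  m = 72² − 200·16 = 1984
m = 1984 > 0,  v_rel·d = 72 > 0  ⇒  inside

inside=yes margin=1984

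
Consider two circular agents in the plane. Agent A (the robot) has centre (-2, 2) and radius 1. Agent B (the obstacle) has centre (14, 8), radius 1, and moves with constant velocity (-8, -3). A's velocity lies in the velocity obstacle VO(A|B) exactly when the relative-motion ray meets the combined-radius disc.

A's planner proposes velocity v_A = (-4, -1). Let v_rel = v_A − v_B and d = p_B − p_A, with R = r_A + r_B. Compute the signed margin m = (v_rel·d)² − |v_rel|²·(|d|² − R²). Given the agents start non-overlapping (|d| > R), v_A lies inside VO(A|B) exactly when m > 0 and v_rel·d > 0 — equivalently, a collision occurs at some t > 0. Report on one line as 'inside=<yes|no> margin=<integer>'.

d = (16, 6),  |d|² = 292;  R = 1+1 = 2,  c = 292−2² = 288
v_rel = (4, 2),  |v_rel|² = 20;  v_rel·d = (4)·(16) + (2)·(6) = 76
20·t² − 152·t + 288 = 0  ⇒  m = 76² − 20·288 = 16
m = 16 > 0,  v_rel·d = 76 > 0  ⇒  inside

inside=yes margin=16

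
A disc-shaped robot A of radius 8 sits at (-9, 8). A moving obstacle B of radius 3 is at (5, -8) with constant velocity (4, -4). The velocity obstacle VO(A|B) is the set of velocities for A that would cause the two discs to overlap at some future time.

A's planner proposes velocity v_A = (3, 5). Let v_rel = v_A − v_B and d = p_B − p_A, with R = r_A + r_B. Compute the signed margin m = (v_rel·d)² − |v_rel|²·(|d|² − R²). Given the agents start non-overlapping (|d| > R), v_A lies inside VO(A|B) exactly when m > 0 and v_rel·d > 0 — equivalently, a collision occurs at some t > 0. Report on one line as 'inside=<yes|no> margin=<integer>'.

d = (14, -16),  |d|² = 452;  R = 8+3 = 11,  c = 452−11² = 331
v_rel = (-1, 9),  |v_rel|² = 82;  v_rel·d = (-1)·(14) + (9)·(-16) = -158
82·t² + 316·t + 331 = 0  ⇒  m = (-158)² − 82·331 = -2178
m = -2178 < 0,  v_rel·d = -158 < 0  ⇒  outside

inside=no margin=-2178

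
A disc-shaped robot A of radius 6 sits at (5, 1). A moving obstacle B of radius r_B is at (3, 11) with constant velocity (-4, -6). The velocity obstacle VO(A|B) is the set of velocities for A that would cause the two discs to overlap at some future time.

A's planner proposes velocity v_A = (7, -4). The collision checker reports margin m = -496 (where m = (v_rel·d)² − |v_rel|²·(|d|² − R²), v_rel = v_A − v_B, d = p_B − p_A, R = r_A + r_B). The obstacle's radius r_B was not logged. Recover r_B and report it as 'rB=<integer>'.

m = -496
d = (-2, 10);  v_rel = (11, 2),  |v_rel|² = 125
v_rel×d = (11)·(10) − (2)·(-2) = 114
since m = R²·125 − 114²:  R² = (12996 + -496) / 125 = 100
R = √100 = 10  ⇒  r_B = 10 − 6 = 4

rB=4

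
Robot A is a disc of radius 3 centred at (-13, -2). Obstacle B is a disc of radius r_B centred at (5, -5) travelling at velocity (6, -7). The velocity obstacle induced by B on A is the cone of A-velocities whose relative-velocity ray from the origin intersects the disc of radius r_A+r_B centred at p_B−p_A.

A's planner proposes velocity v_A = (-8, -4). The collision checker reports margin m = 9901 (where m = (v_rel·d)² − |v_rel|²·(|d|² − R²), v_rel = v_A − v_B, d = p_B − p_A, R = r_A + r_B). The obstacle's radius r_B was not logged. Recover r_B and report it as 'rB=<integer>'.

m = 9901
d = (18, -3);  v_rel = (-14, 3),  |v_rel|² = 205
v_rel×d = (-14)·(-3) − (3)·(18) = -12
since m = R²·205 − (-12)²:  R² = (144 + 9901) / 205 = 49
R = √49 = 7  ⇒  r_B = 7 − 3 = 4

rB=4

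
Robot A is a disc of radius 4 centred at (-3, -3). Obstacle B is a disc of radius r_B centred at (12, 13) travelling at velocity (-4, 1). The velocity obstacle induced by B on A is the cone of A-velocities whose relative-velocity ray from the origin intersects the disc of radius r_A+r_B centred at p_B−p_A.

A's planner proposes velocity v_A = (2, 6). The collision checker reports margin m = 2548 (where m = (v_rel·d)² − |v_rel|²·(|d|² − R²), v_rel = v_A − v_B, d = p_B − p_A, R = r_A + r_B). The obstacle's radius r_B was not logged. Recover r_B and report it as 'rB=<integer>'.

m = 2548
d = (15, 16);  v_rel = (6, 5),  |v_rel|² = 61
v_rel×d = (6)·(16) − (5)·(15) = 21
since m = R²·61 − 21²:  R² = (441 + 2548) / 61 = 49
R = √49 = 7  ⇒  r_B = 7 − 4 = 3

rB=3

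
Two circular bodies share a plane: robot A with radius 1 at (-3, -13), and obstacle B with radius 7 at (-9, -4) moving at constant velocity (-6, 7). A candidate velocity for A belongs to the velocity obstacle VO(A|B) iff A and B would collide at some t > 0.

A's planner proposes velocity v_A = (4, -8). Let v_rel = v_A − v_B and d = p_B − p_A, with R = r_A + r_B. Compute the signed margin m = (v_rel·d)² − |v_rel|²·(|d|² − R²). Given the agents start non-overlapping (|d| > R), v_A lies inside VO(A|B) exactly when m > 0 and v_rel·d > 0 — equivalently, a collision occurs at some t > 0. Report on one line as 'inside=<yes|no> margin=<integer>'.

d = (-6, 9),  |d|² = 117;  R = 1+7 = 8,  c = 117−8² = 53
v_rel = (10, -15),  |v_rel|² = 325;  v_rel·d = (10)·(-6) + (-15)·(9) = -195
325·t² + 390·t + 53 = 0  ⇒  m = (-195)² − 325·53 = 20800
m = 20800 > 0,  v_rel·d = -195 < 0  ⇒  outside

inside=no margin=20800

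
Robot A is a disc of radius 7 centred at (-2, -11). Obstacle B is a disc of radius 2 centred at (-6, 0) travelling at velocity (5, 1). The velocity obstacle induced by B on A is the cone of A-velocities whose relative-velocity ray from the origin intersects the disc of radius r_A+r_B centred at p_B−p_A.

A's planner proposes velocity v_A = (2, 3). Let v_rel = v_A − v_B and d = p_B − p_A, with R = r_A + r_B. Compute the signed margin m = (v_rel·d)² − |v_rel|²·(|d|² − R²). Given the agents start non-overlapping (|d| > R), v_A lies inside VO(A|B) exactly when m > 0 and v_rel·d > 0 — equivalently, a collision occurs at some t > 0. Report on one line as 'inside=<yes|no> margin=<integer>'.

d = (-4, 11),  |d|² = 137;  R = 7+2 = 9,  c = 137−9² = 56
v_rel = (-3, 2),  |v_rel|² = 13;  v_rel·d = (-3)·(-4) + (2)·(11) = 34
13·t² − 68·t + 56 = 0  ⇒  m = 34² − 13·56 = 428
m = 428 > 0,  v_rel·d = 34 > 0  ⇒  inside

inside=yes margin=428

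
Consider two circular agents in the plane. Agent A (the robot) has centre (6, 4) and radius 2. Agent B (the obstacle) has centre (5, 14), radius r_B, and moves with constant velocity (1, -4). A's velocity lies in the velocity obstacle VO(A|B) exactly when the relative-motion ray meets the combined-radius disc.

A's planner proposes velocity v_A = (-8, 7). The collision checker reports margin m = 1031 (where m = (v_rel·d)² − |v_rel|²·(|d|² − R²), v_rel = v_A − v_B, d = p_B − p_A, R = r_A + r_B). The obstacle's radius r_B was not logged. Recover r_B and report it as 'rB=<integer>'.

m = 1031
d = (-1, 10);  v_rel = (-9, 11),  |v_rel|² = 202
v_rel×d = (-9)·(10) − (11)·(-1) = -79
since m = R²·202 − (-79)²:  R² = (6241 + 1031) / 202 = 36
R = √36 = 6  ⇒  r_B = 6 − 2 = 4

rB=4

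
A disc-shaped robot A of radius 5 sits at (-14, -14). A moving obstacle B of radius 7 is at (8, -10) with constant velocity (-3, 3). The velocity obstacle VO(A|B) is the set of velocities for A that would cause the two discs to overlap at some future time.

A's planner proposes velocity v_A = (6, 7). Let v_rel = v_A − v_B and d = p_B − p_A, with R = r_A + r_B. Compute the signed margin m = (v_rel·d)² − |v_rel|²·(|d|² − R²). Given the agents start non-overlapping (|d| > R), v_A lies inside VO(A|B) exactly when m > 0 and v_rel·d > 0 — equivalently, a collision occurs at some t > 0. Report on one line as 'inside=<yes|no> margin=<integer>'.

d = (22, 4),  |d|² = 500;  R = 5+7 = 12,  c = 500−12² = 356
v_rel = (9, 4),  |v_rel|² = 97;  v_rel·d = (9)·(22) + (4)·(4) = 214
97·t² − 428·t + 356 = 0  ⇒  m = 214² − 97·356 = 11264
m = 11264 > 0,  v_rel·d = 214 > 0  ⇒  inside

inside=yes margin=11264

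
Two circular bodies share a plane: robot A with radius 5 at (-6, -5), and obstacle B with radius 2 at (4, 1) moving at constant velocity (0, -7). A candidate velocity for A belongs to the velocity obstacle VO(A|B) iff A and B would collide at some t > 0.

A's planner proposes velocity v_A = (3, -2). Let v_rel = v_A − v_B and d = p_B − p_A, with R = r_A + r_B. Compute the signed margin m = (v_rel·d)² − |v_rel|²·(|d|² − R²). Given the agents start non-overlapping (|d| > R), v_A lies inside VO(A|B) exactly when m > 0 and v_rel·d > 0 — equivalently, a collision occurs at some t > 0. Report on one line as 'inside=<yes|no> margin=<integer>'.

d = (10, 6),  |d|² = 136;  R = 5+2 = 7,  c = 136−7² = 87
v_rel = (3, 5),  |v_rel|² = 34;  v_rel·d = (3)·(10) + (5)·(6) = 60
34·t² − 120·t + 87 = 0  ⇒  m = 60² − 34·87 = 642
m = 642 > 0,  v_rel·d = 60 > 0  ⇒  inside

inside=yes margin=642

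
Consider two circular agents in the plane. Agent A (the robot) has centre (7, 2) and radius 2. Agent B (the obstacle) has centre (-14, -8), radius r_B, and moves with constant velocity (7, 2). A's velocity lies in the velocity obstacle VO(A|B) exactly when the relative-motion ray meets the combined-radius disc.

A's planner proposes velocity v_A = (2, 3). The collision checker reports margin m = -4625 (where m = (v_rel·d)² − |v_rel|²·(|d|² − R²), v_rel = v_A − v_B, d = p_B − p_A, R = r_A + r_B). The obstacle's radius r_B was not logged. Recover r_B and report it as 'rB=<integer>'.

m = -4625
d = (-21, -10);  v_rel = (-5, 1),  |v_rel|² = 26
v_rel×d = (-5)·(-10) − (1)·(-21) = 71
since m = R²·26 − 71²:  R² = (5041 + -4625) / 26 = 16
R = √16 = 4  ⇒  r_B = 4 − 2 = 2

rB=2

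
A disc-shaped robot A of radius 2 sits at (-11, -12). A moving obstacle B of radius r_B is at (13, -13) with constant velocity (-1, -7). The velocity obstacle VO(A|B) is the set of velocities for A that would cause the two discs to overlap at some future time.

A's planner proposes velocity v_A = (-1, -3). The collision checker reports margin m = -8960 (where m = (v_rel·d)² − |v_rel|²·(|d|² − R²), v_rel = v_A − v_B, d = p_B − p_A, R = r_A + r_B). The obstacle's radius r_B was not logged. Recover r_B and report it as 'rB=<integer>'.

m = -8960
d = (24, -1);  v_rel = (0, 4),  |v_rel|² = 16
v_rel×d = (0)·(-1) − (4)·(24) = -96
since m = R²·16 − (-96)²:  R² = (9216 + -8960) / 16 = 16
R = √16 = 4  ⇒  r_B = 4 − 2 = 2

rB=2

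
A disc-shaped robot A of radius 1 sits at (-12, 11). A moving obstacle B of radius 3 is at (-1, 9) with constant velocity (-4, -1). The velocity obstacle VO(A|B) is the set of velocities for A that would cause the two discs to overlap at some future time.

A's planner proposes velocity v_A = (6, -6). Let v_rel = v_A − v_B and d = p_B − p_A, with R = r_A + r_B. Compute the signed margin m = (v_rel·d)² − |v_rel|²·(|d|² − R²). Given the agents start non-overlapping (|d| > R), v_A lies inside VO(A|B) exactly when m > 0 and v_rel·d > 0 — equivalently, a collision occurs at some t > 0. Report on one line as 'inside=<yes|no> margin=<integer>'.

d = (11, -2),  |d|² = 125;  R = 1+3 = 4,  c = 125−4² = 109
v_rel = (10, -5),  |v_rel|² = 125;  v_rel·d = (10)·(11) + (-5)·(-2) = 120
125·t² − 240·t + 109 = 0  ⇒  m = 120² − 125·109 = 775
m = 775 > 0,  v_rel·d = 120 > 0  ⇒  inside

inside=yes margin=775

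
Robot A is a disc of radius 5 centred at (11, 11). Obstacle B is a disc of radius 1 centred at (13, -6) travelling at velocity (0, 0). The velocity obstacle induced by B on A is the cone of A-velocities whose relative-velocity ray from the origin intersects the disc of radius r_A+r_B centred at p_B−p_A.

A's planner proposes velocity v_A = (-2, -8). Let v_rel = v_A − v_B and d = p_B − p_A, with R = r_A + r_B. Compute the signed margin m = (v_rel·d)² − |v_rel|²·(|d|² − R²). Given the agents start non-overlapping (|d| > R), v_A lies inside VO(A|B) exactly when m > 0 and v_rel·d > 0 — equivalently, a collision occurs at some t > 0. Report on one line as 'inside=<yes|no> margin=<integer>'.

d = (2, -17),  |d|² = 293;  R = 5+1 = 6,  c = 293−6² = 257
v_rel = (-2, -8),  |v_rel|² = 68;  v_rel·d = (-2)·(2) + (-8)·(-17) = 132
68·t² − 264·t + 257 = 0  ⇒  m = 132² − 68·257 = -52
m = -52 < 0,  v_rel·d = 132 > 0  ⇒  outside

inside=no margin=-52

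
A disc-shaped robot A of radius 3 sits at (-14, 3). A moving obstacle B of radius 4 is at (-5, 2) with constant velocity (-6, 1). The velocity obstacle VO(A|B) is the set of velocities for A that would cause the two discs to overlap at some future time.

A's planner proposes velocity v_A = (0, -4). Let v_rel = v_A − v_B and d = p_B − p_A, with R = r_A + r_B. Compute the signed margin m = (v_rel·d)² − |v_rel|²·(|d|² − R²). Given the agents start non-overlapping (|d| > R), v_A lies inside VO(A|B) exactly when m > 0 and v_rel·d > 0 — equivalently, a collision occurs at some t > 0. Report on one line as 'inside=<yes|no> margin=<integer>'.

d = (9, -1),  |d|² = 82;  R = 3+4 = 7,  c = 82−7² = 33
v_rel = (6, -5),  |v_rel|² = 61;  v_rel·d = (6)·(9) + (-5)·(-1) = 59
61·t² − 118·t + 33 = 0  ⇒  m = 59² − 61·33 = 1468
m = 1468 > 0,  v_rel·d = 59 > 0  ⇒  inside

inside=yes margin=1468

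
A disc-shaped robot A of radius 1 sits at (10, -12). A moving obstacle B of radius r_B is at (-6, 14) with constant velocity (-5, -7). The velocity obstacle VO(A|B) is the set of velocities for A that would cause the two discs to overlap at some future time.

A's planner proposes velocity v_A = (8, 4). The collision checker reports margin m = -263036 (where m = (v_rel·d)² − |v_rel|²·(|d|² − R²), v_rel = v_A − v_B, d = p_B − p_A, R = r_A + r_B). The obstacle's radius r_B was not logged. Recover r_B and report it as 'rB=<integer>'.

m = -263036
d = (-16, 26);  v_rel = (13, 11),  |v_rel|² = 290
v_rel×d = (13)·(26) − (11)·(-16) = 514
since m = R²·290 − 514²:  R² = (264196 + -263036) / 290 = 4
R = √4 = 2  ⇒  r_B = 2 − 1 = 1

rB=1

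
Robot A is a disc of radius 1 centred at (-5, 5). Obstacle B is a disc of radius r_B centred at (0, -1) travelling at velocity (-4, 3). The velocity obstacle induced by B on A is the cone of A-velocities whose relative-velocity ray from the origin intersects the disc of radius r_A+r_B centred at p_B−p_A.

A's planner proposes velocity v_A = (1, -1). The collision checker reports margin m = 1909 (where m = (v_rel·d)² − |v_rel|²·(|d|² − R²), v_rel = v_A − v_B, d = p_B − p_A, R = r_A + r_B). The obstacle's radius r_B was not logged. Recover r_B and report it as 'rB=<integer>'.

m = 1909
d = (5, -6);  v_rel = (5, -4),  |v_rel|² = 41
v_rel×d = (5)·(-6) − (-4)·(5) = -10
since m = R²·41 − (-10)²:  R² = (100 + 1909) / 41 = 49
R = √49 = 7  ⇒  r_B = 7 − 1 = 6

rB=6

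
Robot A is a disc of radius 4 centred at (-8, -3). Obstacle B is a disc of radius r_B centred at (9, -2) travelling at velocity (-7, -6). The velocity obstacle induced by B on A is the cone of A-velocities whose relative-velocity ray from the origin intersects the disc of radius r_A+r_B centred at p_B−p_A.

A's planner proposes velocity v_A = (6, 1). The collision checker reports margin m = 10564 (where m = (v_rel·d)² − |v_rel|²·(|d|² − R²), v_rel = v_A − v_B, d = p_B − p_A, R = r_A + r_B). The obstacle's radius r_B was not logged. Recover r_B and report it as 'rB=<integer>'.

m = 10564
d = (17, 1);  v_rel = (13, 7),  |v_rel|² = 218
v_rel×d = (13)·(1) − (7)·(17) = -106
since m = R²·218 − (-106)²:  R² = (11236 + 10564) / 218 = 100
R = √100 = 10  ⇒  r_B = 10 − 4 = 6

rB=6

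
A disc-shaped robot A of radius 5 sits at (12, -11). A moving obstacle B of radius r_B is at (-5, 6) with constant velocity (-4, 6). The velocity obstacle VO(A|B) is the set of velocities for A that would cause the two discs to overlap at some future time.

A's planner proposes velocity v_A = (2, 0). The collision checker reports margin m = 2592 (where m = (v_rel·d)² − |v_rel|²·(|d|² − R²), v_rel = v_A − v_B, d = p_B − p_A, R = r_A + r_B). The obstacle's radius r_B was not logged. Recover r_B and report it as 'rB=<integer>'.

m = 2592
d = (-17, 17);  v_rel = (6, -6),  |v_rel|² = 72
v_rel×d = (6)·(17) − (-6)·(-17) = 0
since m = R²·72 − 0²:  R² = (0 + 2592) / 72 = 36
R = √36 = 6  ⇒  r_B = 6 − 5 = 1

rB=1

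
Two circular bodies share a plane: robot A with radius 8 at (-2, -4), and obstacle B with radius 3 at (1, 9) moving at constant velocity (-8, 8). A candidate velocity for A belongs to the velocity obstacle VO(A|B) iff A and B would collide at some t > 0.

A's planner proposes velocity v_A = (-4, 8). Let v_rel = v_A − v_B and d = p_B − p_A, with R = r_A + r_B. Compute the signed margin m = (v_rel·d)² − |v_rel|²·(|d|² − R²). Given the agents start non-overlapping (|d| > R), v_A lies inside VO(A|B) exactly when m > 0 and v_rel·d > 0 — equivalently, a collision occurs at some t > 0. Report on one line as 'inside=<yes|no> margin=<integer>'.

d = (3, 13),  |d|² = 178;  R = 8+3 = 11,  c = 178−11² = 57
v_rel = (4, 0),  |v_rel|² = 16;  v_rel·d = (4)·(3) + (0)·(13) = 12
16·t² − 24·t + 57 = 0  ⇒  m = 12² − 16·57 = -768
m = -768 < 0,  v_rel·d = 12 > 0  ⇒  outside

inside=no margin=-768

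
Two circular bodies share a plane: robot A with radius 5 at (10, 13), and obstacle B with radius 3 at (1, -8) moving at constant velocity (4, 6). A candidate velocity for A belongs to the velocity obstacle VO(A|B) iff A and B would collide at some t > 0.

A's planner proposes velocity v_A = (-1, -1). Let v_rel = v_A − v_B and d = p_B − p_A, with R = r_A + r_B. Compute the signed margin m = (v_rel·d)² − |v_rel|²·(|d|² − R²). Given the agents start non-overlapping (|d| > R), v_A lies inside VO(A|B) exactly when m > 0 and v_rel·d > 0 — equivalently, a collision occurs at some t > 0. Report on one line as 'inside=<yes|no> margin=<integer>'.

d = (-9, -21),  |d|² = 522;  R = 5+3 = 8,  c = 522−8² = 458
v_rel = (-5, -7),  |v_rel|² = 74;  v_rel·d = (-5)·(-9) + (-7)·(-21) = 192
74·t² − 384·t + 458 = 0  ⇒  m = 192² − 74·458 = 2972
m = 2972 > 0,  v_rel·d = 192 > 0  ⇒  inside

inside=yes margin=2972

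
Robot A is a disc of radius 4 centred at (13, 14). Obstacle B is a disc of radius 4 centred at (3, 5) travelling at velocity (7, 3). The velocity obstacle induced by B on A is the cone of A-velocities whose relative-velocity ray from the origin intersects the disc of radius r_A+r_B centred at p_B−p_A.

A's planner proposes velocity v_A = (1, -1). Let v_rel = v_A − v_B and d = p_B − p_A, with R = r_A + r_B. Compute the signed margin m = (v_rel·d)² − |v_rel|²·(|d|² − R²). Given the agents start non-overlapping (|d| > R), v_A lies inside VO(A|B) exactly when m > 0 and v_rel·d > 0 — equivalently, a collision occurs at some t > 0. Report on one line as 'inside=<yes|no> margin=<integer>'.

d = (-10, -9),  |d|² = 181;  R = 4+4 = 8,  c = 181−8² = 117
v_rel = (-6, -4),  |v_rel|² = 52;  v_rel·d = (-6)·(-10) + (-4)·(-9) = 96
52·t² − 192·t + 117 = 0  ⇒  m = 96² − 52·117 = 3132
m = 3132 > 0,  v_rel·d = 96 > 0  ⇒  inside

inside=yes margin=3132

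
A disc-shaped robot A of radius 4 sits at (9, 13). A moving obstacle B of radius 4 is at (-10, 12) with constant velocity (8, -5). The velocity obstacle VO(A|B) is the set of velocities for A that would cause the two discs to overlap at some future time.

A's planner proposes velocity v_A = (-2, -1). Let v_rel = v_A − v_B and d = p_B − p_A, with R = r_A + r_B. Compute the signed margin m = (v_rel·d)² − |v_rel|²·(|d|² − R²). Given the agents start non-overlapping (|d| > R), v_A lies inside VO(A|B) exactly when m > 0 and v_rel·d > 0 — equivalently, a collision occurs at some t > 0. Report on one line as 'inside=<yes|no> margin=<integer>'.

d = (-19, -1),  |d|² = 362;  R = 4+4 = 8,  c = 362−8² = 298
v_rel = (-10, 4),  |v_rel|² = 116;  v_rel·d = (-10)·(-19) + (4)·(-1) = 186
116·t² − 372·t + 298 = 0  ⇒  m = 186² − 116·298 = 28
m = 28 > 0,  v_rel·d = 186 > 0  ⇒  inside

inside=yes margin=28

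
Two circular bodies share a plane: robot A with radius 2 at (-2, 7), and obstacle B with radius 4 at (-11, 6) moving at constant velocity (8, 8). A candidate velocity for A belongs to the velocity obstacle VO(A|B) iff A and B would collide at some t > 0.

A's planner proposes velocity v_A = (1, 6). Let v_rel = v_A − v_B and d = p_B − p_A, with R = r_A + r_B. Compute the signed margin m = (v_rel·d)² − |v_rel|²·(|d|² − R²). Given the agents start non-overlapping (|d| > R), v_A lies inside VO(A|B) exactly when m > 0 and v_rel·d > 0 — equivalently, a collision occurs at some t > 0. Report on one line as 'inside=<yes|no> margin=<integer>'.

d = (-9, -1),  |d|² = 82;  R = 2+4 = 6,  c = 82−6² = 46
v_rel = (-7, -2),  |v_rel|² = 53;  v_rel·d = (-7)·(-9) + (-2)·(-1) = 65
53·t² − 130·t + 46 = 0  ⇒  m = 65² − 53·46 = 1787
m = 1787 > 0,  v_rel·d = 65 > 0  ⇒  inside

inside=yes margin=1787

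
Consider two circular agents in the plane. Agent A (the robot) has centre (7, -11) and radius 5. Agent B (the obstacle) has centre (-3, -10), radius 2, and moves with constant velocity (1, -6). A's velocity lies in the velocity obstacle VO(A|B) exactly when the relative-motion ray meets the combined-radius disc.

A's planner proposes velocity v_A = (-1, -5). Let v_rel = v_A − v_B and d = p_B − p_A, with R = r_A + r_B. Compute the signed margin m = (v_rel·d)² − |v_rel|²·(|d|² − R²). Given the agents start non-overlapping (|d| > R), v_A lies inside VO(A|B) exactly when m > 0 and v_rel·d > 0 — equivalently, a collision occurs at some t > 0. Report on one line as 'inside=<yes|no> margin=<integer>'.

d = (-10, 1),  |d|² = 101;  R = 5+2 = 7,  c = 101−7² = 52
v_rel = (-2, 1),  |v_rel|² = 5;  v_rel·d = (-2)·(-10) + (1)·(1) = 21
5·t² − 42·t + 52 = 0  ⇒  m = 21² − 5·52 = 181
m = 181 > 0,  v_rel·d = 21 > 0  ⇒  inside

inside=yes margin=181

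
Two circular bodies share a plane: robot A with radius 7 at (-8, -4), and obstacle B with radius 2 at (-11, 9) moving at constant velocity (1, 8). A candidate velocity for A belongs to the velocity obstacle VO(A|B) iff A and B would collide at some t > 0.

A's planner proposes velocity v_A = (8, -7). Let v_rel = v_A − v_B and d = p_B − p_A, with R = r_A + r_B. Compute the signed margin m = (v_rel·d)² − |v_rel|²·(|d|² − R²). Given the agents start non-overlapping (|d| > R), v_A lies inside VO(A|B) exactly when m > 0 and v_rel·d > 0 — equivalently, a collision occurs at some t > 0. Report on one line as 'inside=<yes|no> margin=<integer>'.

d = (-3, 13),  |d|² = 178;  R = 7+2 = 9,  c = 178−9² = 97
v_rel = (7, -15),  |v_rel|² = 274;  v_rel·d = (7)·(-3) + (-15)·(13) = -216
274·t² + 432·t + 97 = 0  ⇒  m = (-216)² − 274·97 = 20078
m = 20078 > 0,  v_rel·d = -216 < 0  ⇒  outside

inside=no margin=20078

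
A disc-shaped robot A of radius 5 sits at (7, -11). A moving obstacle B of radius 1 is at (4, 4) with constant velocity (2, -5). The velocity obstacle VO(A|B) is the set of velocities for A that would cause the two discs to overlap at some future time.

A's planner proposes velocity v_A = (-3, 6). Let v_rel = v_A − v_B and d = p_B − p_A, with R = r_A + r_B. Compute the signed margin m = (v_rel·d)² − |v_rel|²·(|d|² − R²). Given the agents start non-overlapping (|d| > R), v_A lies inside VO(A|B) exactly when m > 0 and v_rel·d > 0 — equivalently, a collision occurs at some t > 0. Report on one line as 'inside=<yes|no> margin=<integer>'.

d = (-3, 15),  |d|² = 234;  R = 5+1 = 6,  c = 234−6² = 198
v_rel = (-5, 11),  |v_rel|² = 146;  v_rel·d = (-5)·(-3) + (11)·(15) = 180
146·t² − 360·t + 198 = 0  ⇒  m = 180² − 146·198 = 3492
m = 3492 > 0,  v_rel·d = 180 > 0  ⇒  inside

inside=yes margin=3492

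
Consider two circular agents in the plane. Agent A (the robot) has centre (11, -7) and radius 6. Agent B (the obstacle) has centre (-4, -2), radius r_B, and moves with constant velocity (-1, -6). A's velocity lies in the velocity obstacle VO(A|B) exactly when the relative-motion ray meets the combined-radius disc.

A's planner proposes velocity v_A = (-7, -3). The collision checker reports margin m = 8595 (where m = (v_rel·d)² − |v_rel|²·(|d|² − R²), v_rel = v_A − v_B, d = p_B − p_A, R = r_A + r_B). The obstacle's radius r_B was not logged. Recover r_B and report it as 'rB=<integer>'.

m = 8595
d = (-15, 5);  v_rel = (-6, 3),  |v_rel|² = 45
v_rel×d = (-6)·(5) − (3)·(-15) = 15
since m = R²·45 − 15²:  R² = (225 + 8595) / 45 = 196
R = √196 = 14  ⇒  r_B = 14 − 6 = 8

rB=8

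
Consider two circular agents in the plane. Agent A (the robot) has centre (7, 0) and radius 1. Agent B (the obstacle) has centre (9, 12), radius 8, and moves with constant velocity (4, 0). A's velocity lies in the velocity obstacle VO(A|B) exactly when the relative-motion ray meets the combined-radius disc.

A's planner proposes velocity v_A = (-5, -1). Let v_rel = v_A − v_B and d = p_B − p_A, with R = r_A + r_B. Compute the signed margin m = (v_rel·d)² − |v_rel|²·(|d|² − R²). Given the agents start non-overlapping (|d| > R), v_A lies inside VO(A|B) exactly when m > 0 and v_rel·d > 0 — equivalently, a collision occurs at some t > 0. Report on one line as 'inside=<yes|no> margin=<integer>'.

d = (2, 12),  |d|² = 148;  R = 1+8 = 9,  c = 148−9² = 67
v_rel = (-9, -1),  |v_rel|² = 82;  v_rel·d = (-9)·(2) + (-1)·(12) = -30
82·t² + 60·t + 67 = 0  ⇒  m = (-30)² − 82·67 = -4594
m = -4594 < 0,  v_rel·d = -30 < 0  ⇒  outside

inside=no margin=-4594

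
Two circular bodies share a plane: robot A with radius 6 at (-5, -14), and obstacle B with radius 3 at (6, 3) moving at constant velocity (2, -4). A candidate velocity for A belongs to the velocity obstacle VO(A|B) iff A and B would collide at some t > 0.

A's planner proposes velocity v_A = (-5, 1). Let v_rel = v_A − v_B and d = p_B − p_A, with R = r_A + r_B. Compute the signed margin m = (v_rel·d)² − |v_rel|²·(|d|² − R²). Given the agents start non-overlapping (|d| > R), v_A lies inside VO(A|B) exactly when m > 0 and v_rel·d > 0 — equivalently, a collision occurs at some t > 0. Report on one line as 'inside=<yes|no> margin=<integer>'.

d = (11, 17),  |d|² = 410;  R = 6+3 = 9,  c = 410−9² = 329
v_rel = (-7, 5),  |v_rel|² = 74;  v_rel·d = (-7)·(11) + (5)·(17) = 8
74·t² − 16·t + 329 = 0  ⇒  m = 8² − 74·329 = -24282
m = -24282 < 0,  v_rel·d = 8 > 0  ⇒  outside

inside=no margin=-24282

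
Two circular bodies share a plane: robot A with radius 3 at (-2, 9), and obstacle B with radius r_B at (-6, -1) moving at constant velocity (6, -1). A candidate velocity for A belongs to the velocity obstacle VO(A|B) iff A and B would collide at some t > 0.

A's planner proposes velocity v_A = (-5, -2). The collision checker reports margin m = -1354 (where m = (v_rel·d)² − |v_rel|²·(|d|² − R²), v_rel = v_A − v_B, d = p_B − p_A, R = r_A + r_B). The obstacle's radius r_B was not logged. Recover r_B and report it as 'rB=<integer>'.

m = -1354
d = (-4, -10);  v_rel = (-11, -1),  |v_rel|² = 122
v_rel×d = (-11)·(-10) − (-1)·(-4) = 106
since m = R²·122 − 106²:  R² = (11236 + -1354) / 122 = 81
R = √81 = 9  ⇒  r_B = 9 − 3 = 6

rB=6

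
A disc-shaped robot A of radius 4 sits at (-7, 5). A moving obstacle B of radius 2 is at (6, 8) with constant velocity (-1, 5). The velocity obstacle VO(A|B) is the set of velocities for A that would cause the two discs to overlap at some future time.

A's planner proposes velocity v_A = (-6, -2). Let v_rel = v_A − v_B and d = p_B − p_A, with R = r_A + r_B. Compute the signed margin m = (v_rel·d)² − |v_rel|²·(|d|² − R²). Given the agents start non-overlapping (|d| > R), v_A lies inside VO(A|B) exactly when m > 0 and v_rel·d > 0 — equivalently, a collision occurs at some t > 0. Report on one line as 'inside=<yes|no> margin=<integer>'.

d = (13, 3),  |d|² = 178;  R = 4+2 = 6,  c = 178−6² = 142
v_rel = (-5, -7),  |v_rel|² = 74;  v_rel·d = (-5)·(13) + (-7)·(3) = -86
74·t² + 172·t + 142 = 0  ⇒  m = (-86)² − 74·142 = -3112
m = -3112 < 0,  v_rel·d = -86 < 0  ⇒  outside

inside=no margin=-3112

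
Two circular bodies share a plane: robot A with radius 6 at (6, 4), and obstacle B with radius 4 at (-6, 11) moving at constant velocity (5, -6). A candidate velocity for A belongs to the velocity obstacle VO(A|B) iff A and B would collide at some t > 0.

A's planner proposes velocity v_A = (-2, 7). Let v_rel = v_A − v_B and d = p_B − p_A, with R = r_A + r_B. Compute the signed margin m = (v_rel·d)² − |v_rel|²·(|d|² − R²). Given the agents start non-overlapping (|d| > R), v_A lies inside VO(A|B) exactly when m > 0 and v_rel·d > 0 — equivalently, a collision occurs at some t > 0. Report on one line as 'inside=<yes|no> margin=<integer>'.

d = (-12, 7),  |d|² = 193;  R = 6+4 = 10,  c = 193−10² = 93
v_rel = (-7, 13),  |v_rel|² = 218;  v_rel·d = (-7)·(-12) + (13)·(7) = 175
218·t² − 350·t + 93 = 0  ⇒  m = 175² − 218·93 = 10351
m = 10351 > 0,  v_rel·d = 175 > 0  ⇒  inside

inside=yes margin=10351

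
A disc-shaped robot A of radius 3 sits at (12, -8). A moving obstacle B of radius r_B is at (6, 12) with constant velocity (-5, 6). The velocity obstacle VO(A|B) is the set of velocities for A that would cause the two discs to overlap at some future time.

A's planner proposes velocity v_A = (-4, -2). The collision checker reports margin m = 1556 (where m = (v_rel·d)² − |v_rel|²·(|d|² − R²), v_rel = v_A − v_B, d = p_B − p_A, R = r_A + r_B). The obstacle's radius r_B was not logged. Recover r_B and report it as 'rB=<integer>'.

m = 1556
d = (-6, 20);  v_rel = (1, -8),  |v_rel|² = 65
v_rel×d = (1)·(20) − (-8)·(-6) = -28
since m = R²·65 − (-28)²:  R² = (784 + 1556) / 65 = 36
R = √36 = 6  ⇒  r_B = 6 − 3 = 3

rB=3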